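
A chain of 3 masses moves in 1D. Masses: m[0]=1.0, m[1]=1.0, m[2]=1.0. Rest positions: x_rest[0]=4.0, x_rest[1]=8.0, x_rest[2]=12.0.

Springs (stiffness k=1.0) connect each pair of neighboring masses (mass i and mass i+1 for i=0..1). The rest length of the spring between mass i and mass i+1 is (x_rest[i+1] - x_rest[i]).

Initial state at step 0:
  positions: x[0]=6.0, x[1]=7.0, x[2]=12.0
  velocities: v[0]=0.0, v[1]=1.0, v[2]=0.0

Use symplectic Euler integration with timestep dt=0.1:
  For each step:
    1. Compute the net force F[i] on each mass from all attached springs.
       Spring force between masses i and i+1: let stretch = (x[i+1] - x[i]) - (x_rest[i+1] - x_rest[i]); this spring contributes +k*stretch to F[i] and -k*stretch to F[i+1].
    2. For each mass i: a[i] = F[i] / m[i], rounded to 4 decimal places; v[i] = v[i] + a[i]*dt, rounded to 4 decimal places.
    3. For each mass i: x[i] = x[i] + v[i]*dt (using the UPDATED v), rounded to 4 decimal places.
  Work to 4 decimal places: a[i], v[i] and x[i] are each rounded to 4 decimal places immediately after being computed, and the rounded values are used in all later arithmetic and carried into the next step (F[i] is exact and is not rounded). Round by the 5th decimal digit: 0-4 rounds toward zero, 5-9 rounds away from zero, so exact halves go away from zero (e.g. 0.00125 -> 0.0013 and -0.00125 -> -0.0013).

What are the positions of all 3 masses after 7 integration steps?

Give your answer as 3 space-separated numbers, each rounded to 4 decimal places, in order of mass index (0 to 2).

Answer: 5.2966 8.5715 11.8319

Derivation:
Step 0: x=[6.0000 7.0000 12.0000] v=[0.0000 1.0000 0.0000]
Step 1: x=[5.9700 7.1400 11.9900] v=[-0.3000 1.4000 -0.1000]
Step 2: x=[5.9117 7.3168 11.9715] v=[-0.5830 1.7680 -0.1850]
Step 3: x=[5.8275 7.5261 11.9465] v=[-0.8425 2.0930 -0.2505]
Step 4: x=[5.7202 7.7626 11.9173] v=[-1.0726 2.3652 -0.2925]
Step 5: x=[5.5934 8.0202 11.8865] v=[-1.2684 2.5764 -0.3080]
Step 6: x=[5.4508 8.2922 11.8570] v=[-1.4257 2.7204 -0.2946]
Step 7: x=[5.2966 8.5715 11.8319] v=[-1.5416 2.7927 -0.2511]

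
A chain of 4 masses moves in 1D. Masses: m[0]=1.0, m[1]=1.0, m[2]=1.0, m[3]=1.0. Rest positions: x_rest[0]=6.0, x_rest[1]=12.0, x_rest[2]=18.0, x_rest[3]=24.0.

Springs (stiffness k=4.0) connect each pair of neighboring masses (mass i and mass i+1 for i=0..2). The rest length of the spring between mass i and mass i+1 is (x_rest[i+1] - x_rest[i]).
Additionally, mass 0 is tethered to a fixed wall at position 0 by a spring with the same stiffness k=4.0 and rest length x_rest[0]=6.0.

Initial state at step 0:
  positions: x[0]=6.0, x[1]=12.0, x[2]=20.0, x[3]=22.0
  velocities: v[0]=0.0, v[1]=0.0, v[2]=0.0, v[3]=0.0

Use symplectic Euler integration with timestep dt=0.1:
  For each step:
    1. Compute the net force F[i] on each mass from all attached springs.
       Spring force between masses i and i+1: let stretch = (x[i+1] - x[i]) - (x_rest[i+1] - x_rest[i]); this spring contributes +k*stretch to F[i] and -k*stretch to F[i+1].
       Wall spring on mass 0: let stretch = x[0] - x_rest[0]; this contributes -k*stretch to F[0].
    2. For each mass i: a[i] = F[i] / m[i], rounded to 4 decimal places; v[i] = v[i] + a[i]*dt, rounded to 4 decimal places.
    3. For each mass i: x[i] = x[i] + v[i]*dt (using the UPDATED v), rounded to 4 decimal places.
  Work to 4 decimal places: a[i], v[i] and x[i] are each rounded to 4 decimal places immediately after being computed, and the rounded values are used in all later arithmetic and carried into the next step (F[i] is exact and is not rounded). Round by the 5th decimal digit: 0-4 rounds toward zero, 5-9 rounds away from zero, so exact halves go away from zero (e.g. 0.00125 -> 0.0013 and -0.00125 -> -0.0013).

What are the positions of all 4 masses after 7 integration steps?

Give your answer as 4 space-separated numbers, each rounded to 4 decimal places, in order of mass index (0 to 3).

Answer: 6.2419 12.7019 16.2284 24.8065

Derivation:
Step 0: x=[6.0000 12.0000 20.0000 22.0000] v=[0.0000 0.0000 0.0000 0.0000]
Step 1: x=[6.0000 12.0800 19.7600 22.1600] v=[0.0000 0.8000 -2.4000 1.6000]
Step 2: x=[6.0032 12.2240 19.3088 22.4640] v=[0.0320 1.4400 -4.5120 3.0400]
Step 3: x=[6.0151 12.4026 18.7004 22.8818] v=[0.1190 1.7856 -6.0838 4.1779]
Step 4: x=[6.0419 12.5776 18.0074 23.3723] v=[0.2680 1.7497 -6.9304 4.9053]
Step 5: x=[6.0885 12.7083 17.3118 23.8882] v=[0.4655 1.3073 -6.9564 5.1593]
Step 6: x=[6.1563 12.7584 16.6951 24.3811] v=[0.6780 0.5008 -6.1672 4.9287]
Step 7: x=[6.2419 12.7019 16.2284 24.8065] v=[0.8563 -0.5654 -4.6675 4.2543]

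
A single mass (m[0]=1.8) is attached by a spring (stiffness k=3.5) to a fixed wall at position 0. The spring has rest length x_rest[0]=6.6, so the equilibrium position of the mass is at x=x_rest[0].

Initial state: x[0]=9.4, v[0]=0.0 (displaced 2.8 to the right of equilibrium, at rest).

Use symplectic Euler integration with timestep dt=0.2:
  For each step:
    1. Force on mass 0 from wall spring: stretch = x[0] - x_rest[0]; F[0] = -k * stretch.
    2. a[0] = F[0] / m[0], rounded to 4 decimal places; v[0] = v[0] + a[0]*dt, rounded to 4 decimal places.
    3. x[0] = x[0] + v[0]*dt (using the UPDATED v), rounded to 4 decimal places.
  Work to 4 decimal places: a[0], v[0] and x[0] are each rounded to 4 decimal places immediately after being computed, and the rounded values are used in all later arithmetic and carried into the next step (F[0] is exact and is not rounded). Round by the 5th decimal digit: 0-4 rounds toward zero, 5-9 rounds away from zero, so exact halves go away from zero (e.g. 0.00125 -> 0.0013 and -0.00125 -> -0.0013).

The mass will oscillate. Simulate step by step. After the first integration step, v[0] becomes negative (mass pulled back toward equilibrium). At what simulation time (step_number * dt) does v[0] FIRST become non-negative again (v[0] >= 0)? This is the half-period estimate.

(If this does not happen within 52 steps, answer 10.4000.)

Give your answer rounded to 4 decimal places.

Step 0: x=[9.4000] v=[0.0000]
Step 1: x=[9.1822] v=[-1.0889]
Step 2: x=[8.7636] v=[-2.0931]
Step 3: x=[8.1767] v=[-2.9345]
Step 4: x=[7.4672] v=[-3.5477]
Step 5: x=[6.6902] v=[-3.8849]
Step 6: x=[5.9062] v=[-3.9200]
Step 7: x=[5.1762] v=[-3.6502]
Step 8: x=[4.5569] v=[-3.0965]
Step 9: x=[4.0965] v=[-2.3020]
Step 10: x=[3.8308] v=[-1.3284]
Step 11: x=[3.7805] v=[-0.2515]
Step 12: x=[3.9495] v=[0.8450]
First v>=0 after going negative at step 12, time=2.4000

Answer: 2.4000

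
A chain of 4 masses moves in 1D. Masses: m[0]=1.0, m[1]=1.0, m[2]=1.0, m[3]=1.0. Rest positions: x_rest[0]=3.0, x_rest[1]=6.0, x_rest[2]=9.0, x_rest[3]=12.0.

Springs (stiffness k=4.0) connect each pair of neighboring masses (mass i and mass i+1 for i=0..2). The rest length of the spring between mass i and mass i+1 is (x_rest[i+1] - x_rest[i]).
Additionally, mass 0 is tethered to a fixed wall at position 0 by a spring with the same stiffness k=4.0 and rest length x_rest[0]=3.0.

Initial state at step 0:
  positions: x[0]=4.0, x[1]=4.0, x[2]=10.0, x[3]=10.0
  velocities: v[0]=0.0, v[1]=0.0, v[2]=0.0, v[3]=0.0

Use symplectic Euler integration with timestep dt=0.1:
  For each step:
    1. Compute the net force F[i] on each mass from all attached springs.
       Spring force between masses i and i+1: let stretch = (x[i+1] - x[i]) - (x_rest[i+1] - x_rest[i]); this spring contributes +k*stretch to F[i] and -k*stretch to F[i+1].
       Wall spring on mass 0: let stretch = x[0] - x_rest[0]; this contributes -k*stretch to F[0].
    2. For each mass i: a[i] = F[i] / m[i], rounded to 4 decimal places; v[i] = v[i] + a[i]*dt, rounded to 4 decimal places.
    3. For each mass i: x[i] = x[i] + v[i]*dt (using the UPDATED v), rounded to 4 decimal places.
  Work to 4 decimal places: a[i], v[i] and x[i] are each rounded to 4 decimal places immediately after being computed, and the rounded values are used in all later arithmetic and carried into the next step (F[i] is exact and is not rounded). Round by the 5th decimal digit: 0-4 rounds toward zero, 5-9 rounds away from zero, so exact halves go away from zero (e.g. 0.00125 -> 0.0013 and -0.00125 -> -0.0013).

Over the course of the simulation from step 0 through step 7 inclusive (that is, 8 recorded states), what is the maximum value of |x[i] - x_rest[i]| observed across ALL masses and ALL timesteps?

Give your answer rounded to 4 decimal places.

Step 0: x=[4.0000 4.0000 10.0000 10.0000] v=[0.0000 0.0000 0.0000 0.0000]
Step 1: x=[3.8400 4.2400 9.7600 10.1200] v=[-1.6000 2.4000 -2.4000 1.2000]
Step 2: x=[3.5424 4.6848 9.3136 10.3456] v=[-2.9760 4.4480 -4.4640 2.2560]
Step 3: x=[3.1488 5.2691 8.7233 10.6499] v=[-3.9360 5.8426 -5.9027 3.0432]
Step 4: x=[2.7141 5.9067 8.0719 10.9972] v=[-4.3474 6.3762 -6.5137 3.4726]
Step 5: x=[2.2985 6.5032 7.4509 11.3475] v=[-4.1560 5.9652 -6.2097 3.5025]
Step 6: x=[1.9592 6.9694 6.9479 11.6619] v=[-3.3935 4.6624 -5.0301 3.1439]
Step 7: x=[1.7419 7.2344 6.6343 11.9077] v=[-2.1731 2.6497 -3.1359 2.4583]
Max displacement = 2.3657

Answer: 2.3657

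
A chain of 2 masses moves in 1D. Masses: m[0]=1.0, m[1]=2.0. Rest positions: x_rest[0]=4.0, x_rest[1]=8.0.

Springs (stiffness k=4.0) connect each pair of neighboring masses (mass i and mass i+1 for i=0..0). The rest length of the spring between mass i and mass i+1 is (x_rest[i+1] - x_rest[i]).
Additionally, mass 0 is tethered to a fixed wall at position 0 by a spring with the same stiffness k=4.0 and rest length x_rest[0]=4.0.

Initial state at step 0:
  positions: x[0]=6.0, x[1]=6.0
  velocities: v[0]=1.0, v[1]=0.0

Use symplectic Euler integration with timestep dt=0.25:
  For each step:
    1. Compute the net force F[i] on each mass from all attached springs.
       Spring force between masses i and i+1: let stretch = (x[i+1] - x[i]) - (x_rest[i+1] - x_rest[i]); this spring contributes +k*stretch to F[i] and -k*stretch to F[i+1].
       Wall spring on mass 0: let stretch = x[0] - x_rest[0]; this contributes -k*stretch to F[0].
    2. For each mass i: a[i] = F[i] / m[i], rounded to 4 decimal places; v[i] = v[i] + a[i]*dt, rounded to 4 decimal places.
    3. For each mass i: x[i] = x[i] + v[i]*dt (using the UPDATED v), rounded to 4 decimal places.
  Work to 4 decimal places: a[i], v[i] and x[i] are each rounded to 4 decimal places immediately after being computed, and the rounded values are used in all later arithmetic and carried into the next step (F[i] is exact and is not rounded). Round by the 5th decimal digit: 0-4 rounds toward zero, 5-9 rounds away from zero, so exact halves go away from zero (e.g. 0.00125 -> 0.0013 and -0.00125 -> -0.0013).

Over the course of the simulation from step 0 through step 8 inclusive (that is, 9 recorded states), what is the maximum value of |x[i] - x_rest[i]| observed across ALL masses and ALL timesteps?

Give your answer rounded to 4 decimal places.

Answer: 3.1859

Derivation:
Step 0: x=[6.0000 6.0000] v=[1.0000 0.0000]
Step 1: x=[4.7500 6.5000] v=[-5.0000 2.0000]
Step 2: x=[2.7500 7.2813] v=[-8.0000 3.1250]
Step 3: x=[1.1953 7.9962] v=[-6.2187 2.8594]
Step 4: x=[1.0420 8.3610] v=[-0.6131 1.4590]
Step 5: x=[2.4580 8.3109] v=[5.6639 -0.2005]
Step 6: x=[4.7227 8.0292] v=[9.0588 -1.1270]
Step 7: x=[6.6334 7.8341] v=[7.6426 -0.7803]
Step 8: x=[7.1859 7.9890] v=[2.2099 0.6194]
Max displacement = 3.1859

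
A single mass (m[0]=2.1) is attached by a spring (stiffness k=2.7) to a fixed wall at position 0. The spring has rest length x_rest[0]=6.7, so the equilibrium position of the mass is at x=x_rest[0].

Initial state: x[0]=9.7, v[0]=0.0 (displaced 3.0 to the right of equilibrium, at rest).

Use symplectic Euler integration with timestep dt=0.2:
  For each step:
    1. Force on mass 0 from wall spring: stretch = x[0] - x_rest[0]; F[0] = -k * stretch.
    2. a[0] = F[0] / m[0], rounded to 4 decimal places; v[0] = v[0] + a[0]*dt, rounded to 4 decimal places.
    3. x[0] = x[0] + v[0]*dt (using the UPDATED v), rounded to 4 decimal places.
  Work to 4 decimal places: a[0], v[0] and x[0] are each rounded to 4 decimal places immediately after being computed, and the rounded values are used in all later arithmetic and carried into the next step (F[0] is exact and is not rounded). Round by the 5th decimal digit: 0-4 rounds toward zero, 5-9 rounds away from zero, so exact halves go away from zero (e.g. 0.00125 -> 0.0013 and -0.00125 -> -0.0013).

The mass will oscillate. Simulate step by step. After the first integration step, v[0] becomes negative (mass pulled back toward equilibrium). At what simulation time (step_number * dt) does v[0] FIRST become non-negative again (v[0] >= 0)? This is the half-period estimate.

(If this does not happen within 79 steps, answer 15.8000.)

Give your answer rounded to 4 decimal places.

Step 0: x=[9.7000] v=[0.0000]
Step 1: x=[9.5457] v=[-0.7714]
Step 2: x=[9.2451] v=[-1.5032]
Step 3: x=[8.8136] v=[-2.1577]
Step 4: x=[8.2734] v=[-2.7012]
Step 5: x=[7.6522] v=[-3.1058]
Step 6: x=[6.9821] v=[-3.3507]
Step 7: x=[6.2975] v=[-3.4232]
Step 8: x=[5.6336] v=[-3.3197]
Step 9: x=[5.0245] v=[-3.0455]
Step 10: x=[4.5016] v=[-2.6147]
Step 11: x=[4.0917] v=[-2.0494]
Step 12: x=[3.8160] v=[-1.3787]
Step 13: x=[3.6886] v=[-0.6371]
Step 14: x=[3.7161] v=[0.1373]
First v>=0 after going negative at step 14, time=2.8000

Answer: 2.8000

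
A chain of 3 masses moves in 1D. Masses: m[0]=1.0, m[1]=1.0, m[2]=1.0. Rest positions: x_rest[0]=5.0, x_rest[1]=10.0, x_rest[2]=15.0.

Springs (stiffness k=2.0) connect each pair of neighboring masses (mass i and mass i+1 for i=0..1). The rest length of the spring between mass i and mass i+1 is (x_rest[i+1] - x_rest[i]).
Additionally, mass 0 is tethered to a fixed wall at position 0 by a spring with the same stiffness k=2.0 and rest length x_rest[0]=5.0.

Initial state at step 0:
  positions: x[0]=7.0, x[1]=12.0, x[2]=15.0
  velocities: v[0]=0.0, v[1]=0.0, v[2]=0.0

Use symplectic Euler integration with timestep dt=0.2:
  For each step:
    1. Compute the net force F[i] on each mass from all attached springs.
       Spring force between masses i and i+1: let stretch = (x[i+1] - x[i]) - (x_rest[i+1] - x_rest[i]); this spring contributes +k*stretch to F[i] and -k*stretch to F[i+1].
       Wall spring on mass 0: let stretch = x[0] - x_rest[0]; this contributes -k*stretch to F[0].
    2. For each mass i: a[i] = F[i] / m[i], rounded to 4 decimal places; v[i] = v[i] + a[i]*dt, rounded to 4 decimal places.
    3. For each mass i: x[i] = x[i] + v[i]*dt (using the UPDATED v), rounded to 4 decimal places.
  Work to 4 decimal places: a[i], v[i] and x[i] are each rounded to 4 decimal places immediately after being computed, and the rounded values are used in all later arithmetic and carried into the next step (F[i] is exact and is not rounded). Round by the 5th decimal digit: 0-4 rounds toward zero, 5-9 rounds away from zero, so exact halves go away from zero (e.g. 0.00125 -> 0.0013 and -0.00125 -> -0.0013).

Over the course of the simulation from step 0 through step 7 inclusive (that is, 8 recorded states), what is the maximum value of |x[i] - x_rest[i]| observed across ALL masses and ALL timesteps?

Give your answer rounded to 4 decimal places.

Step 0: x=[7.0000 12.0000 15.0000] v=[0.0000 0.0000 0.0000]
Step 1: x=[6.8400 11.8400 15.1600] v=[-0.8000 -0.8000 0.8000]
Step 2: x=[6.5328 11.5456 15.4544] v=[-1.5360 -1.4720 1.4720]
Step 3: x=[6.1040 11.1629 15.8361] v=[-2.1440 -1.9136 1.9085]
Step 4: x=[5.5916 10.7493 16.2439] v=[-2.5620 -2.0679 2.0392]
Step 5: x=[5.0445 10.3627 16.6122] v=[-2.7356 -1.9331 1.8414]
Step 6: x=[4.5193 10.0506 16.8805] v=[-2.6261 -1.5606 1.3416]
Step 7: x=[4.0750 9.8424 17.0024] v=[-2.2213 -1.0412 0.6096]
Max displacement = 2.0024

Answer: 2.0024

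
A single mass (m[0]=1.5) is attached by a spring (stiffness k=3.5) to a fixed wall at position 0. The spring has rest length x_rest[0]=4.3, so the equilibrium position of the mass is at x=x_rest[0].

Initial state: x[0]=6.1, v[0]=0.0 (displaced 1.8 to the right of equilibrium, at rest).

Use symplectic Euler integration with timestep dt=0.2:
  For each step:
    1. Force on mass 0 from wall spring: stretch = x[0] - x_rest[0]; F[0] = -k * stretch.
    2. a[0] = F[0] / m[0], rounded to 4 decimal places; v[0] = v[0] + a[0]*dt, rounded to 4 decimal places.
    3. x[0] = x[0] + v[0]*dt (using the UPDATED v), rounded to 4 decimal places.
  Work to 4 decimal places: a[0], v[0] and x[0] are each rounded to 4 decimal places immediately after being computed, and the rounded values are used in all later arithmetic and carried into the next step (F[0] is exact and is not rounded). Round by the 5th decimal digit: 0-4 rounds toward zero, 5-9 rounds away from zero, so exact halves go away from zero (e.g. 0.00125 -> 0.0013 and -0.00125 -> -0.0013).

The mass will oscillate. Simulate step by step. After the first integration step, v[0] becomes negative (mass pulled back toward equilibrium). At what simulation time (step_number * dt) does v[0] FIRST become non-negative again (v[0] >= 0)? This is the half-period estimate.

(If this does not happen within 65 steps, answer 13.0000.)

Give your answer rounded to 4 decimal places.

Answer: 2.2000

Derivation:
Step 0: x=[6.1000] v=[0.0000]
Step 1: x=[5.9320] v=[-0.8400]
Step 2: x=[5.6117] v=[-1.6016]
Step 3: x=[5.1690] v=[-2.2137]
Step 4: x=[4.6452] v=[-2.6192]
Step 5: x=[4.0891] v=[-2.7803]
Step 6: x=[3.5527] v=[-2.6819]
Step 7: x=[3.0861] v=[-2.3332]
Step 8: x=[2.7328] v=[-1.7667]
Step 9: x=[2.5257] v=[-1.0353]
Step 10: x=[2.4842] v=[-0.2073]
Step 11: x=[2.6122] v=[0.6401]
First v>=0 after going negative at step 11, time=2.2000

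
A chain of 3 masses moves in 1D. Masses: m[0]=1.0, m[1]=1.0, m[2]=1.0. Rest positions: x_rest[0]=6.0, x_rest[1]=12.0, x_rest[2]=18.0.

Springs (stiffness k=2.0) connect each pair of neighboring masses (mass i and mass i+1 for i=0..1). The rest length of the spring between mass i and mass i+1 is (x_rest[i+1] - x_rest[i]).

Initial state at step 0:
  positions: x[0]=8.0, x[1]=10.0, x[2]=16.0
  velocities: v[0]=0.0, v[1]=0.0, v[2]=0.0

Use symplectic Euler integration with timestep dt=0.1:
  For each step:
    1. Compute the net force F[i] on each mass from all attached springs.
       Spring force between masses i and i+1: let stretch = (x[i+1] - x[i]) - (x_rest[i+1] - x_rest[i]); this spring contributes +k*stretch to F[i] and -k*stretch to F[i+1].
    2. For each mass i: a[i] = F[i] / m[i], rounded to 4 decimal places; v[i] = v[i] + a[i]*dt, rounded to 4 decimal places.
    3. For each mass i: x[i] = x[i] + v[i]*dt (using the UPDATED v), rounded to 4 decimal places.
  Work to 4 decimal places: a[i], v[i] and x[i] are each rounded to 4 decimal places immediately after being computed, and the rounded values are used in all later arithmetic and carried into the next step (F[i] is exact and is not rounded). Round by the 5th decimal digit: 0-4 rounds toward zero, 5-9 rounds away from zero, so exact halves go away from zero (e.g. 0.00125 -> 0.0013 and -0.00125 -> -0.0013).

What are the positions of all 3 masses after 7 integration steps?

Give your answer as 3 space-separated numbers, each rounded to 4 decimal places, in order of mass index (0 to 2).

Answer: 6.1311 11.6929 16.1761

Derivation:
Step 0: x=[8.0000 10.0000 16.0000] v=[0.0000 0.0000 0.0000]
Step 1: x=[7.9200 10.0800 16.0000] v=[-0.8000 0.8000 0.0000]
Step 2: x=[7.7632 10.2352 16.0016] v=[-1.5680 1.5520 0.0160]
Step 3: x=[7.5358 10.4563 16.0079] v=[-2.2736 2.2109 0.0627]
Step 4: x=[7.2469 10.7300 16.0231] v=[-2.8895 2.7371 0.1524]
Step 5: x=[6.9076 11.0399 16.0525] v=[-3.3929 3.0991 0.2938]
Step 6: x=[6.5310 11.3674 16.1016] v=[-3.7664 3.2752 0.4913]
Step 7: x=[6.1311 11.6929 16.1761] v=[-3.9991 3.2548 0.7445]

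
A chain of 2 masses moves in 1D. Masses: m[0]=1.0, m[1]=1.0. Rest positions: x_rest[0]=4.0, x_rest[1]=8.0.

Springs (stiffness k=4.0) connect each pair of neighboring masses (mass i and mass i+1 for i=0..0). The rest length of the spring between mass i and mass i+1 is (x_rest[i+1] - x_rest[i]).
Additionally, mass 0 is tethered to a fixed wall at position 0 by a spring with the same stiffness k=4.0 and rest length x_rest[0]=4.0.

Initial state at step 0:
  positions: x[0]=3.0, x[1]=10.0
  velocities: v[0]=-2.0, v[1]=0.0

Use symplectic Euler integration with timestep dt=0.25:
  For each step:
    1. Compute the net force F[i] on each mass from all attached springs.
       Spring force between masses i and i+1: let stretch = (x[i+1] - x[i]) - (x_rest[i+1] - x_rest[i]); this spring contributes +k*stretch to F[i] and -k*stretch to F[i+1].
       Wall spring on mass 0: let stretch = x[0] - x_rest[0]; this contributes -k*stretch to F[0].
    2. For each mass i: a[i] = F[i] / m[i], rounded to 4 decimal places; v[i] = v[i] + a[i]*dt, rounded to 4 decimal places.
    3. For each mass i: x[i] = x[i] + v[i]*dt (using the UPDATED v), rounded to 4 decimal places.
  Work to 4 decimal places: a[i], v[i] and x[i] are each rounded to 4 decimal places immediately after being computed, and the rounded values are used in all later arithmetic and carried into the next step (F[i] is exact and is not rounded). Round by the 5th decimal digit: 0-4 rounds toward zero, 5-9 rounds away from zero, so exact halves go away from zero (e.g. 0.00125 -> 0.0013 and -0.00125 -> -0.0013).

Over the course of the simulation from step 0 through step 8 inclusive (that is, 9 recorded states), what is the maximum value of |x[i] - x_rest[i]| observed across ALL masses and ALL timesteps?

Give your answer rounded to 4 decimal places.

Answer: 2.3565

Derivation:
Step 0: x=[3.0000 10.0000] v=[-2.0000 0.0000]
Step 1: x=[3.5000 9.2500] v=[2.0000 -3.0000]
Step 2: x=[4.5625 8.0625] v=[4.2500 -4.7500]
Step 3: x=[5.3594 7.0000] v=[3.1875 -4.2500]
Step 4: x=[5.2266 6.5274] v=[-0.5313 -1.8906]
Step 5: x=[4.1123 6.7296] v=[-4.4571 0.8086]
Step 6: x=[2.6243 7.2774] v=[-5.9521 2.1913]
Step 7: x=[1.6435 7.6620] v=[-3.9233 1.5382]
Step 8: x=[1.7564 7.5419] v=[0.4517 -0.4803]
Max displacement = 2.3565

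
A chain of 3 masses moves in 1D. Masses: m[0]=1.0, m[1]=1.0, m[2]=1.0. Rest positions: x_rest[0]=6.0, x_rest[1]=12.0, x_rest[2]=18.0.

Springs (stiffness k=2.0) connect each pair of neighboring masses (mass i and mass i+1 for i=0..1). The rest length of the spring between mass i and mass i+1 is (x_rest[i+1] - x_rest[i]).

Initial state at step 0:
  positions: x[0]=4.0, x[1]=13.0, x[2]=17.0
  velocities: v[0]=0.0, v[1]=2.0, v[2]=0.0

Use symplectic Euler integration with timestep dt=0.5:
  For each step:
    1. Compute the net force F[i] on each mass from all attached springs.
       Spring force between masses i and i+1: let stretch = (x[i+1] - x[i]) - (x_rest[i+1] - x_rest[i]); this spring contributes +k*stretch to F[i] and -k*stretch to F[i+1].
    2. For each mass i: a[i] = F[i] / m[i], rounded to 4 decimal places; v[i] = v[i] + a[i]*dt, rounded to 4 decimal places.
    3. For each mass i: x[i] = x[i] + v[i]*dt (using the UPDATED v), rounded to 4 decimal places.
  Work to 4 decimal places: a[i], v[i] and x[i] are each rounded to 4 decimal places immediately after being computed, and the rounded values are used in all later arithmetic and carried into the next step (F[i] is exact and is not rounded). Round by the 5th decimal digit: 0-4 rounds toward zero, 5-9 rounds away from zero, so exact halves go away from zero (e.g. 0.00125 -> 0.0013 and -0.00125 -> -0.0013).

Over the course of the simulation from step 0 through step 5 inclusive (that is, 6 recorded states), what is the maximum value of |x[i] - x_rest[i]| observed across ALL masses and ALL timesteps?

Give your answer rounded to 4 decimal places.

Answer: 2.4063

Derivation:
Step 0: x=[4.0000 13.0000 17.0000] v=[0.0000 2.0000 0.0000]
Step 1: x=[5.5000 11.5000 18.0000] v=[3.0000 -3.0000 2.0000]
Step 2: x=[7.0000 10.2500 18.7500] v=[3.0000 -2.5000 1.5000]
Step 3: x=[7.1250 11.6250 18.2500] v=[0.2500 2.7500 -1.0000]
Step 4: x=[6.5000 14.0625 17.4375] v=[-1.2500 4.8750 -1.6250]
Step 5: x=[6.6563 14.4063 17.9375] v=[0.3125 0.6875 1.0000]
Max displacement = 2.4063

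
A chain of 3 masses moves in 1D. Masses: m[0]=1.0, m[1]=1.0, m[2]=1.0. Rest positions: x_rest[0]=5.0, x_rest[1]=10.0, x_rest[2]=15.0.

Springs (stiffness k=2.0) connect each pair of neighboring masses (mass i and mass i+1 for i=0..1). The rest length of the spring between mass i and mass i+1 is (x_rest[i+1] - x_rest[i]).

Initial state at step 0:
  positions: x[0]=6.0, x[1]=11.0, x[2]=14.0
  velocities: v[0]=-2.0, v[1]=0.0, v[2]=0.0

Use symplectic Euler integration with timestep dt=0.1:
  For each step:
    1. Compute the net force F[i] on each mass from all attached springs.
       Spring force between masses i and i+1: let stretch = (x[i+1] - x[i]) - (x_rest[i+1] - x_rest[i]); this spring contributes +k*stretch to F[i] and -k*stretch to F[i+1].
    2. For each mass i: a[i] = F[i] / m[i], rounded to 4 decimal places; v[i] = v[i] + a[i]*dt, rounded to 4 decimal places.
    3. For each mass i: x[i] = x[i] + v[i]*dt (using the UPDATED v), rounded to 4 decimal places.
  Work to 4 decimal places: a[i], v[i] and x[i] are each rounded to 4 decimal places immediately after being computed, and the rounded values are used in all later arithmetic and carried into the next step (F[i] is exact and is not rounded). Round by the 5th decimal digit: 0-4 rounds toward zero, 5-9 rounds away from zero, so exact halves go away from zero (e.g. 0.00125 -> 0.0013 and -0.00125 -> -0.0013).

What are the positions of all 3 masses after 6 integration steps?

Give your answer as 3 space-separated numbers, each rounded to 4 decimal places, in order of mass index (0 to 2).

Step 0: x=[6.0000 11.0000 14.0000] v=[-2.0000 0.0000 0.0000]
Step 1: x=[5.8000 10.9600 14.0400] v=[-2.0000 -0.4000 0.4000]
Step 2: x=[5.6032 10.8784 14.1184] v=[-1.9680 -0.8160 0.7840]
Step 3: x=[5.4119 10.7561 14.2320] v=[-1.9130 -1.2230 1.1360]
Step 4: x=[5.2275 10.5964 14.3761] v=[-1.8442 -1.5967 1.4408]
Step 5: x=[5.0505 10.4050 14.5446] v=[-1.7704 -1.9145 1.6849]
Step 6: x=[4.8806 10.1893 14.7303] v=[-1.6995 -2.1575 1.8570]

Answer: 4.8806 10.1893 14.7303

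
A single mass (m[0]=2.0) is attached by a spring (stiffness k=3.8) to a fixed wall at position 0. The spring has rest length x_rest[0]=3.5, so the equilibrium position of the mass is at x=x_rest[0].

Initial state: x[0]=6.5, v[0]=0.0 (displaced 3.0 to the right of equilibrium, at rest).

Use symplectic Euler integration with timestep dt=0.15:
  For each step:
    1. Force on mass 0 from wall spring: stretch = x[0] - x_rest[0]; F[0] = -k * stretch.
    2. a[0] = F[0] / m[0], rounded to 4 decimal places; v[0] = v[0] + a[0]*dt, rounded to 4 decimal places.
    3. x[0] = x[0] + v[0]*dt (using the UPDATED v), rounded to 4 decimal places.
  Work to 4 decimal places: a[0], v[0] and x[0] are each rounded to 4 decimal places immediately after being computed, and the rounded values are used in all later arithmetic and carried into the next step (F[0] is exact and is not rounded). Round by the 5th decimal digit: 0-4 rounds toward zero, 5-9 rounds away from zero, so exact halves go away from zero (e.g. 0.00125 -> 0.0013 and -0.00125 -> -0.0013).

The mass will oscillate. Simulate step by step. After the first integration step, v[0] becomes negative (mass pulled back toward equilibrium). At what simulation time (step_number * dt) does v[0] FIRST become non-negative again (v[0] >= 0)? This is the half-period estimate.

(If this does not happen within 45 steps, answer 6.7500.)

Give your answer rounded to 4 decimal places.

Step 0: x=[6.5000] v=[0.0000]
Step 1: x=[6.3718] v=[-0.8550]
Step 2: x=[6.1208] v=[-1.6735]
Step 3: x=[5.7577] v=[-2.4204]
Step 4: x=[5.2981] v=[-3.0638]
Step 5: x=[4.7617] v=[-3.5763]
Step 6: x=[4.1713] v=[-3.9359]
Step 7: x=[3.5522] v=[-4.1272]
Step 8: x=[2.9309] v=[-4.1421]
Step 9: x=[2.3339] v=[-3.9799]
Step 10: x=[1.7868] v=[-3.6476]
Step 11: x=[1.3129] v=[-3.1593]
Step 12: x=[0.9325] v=[-2.5360]
Step 13: x=[0.6619] v=[-1.8043]
Step 14: x=[0.5126] v=[-0.9954]
Step 15: x=[0.4910] v=[-0.1440]
Step 16: x=[0.5980] v=[0.7136]
First v>=0 after going negative at step 16, time=2.4000

Answer: 2.4000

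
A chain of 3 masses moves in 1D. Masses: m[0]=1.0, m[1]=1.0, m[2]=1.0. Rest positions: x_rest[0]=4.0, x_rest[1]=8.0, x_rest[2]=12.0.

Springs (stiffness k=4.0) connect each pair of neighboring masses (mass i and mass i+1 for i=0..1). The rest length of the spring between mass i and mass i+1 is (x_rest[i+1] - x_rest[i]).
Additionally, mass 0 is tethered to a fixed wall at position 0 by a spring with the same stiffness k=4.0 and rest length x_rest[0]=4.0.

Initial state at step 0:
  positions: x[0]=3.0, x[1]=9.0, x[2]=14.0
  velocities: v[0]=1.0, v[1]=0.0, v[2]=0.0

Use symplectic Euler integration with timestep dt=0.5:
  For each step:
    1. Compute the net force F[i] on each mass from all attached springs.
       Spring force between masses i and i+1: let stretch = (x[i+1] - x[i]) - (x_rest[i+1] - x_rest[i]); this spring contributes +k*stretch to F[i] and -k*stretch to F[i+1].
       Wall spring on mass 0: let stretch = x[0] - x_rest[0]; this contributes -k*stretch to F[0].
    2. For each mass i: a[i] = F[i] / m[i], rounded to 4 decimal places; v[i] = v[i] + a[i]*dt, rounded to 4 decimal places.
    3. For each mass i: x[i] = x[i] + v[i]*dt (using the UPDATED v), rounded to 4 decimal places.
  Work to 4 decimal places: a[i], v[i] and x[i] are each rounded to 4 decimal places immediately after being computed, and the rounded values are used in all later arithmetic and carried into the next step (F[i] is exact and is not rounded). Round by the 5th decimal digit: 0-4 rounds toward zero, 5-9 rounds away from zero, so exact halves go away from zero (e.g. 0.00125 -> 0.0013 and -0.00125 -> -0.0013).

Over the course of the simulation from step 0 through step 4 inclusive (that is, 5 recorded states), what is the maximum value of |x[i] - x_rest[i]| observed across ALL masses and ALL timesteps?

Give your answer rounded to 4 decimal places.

Answer: 2.5000

Derivation:
Step 0: x=[3.0000 9.0000 14.0000] v=[1.0000 0.0000 0.0000]
Step 1: x=[6.5000 8.0000 13.0000] v=[7.0000 -2.0000 -2.0000]
Step 2: x=[5.0000 10.5000 11.0000] v=[-3.0000 5.0000 -4.0000]
Step 3: x=[4.0000 8.0000 12.5000] v=[-2.0000 -5.0000 3.0000]
Step 4: x=[3.0000 6.0000 13.5000] v=[-2.0000 -4.0000 2.0000]
Max displacement = 2.5000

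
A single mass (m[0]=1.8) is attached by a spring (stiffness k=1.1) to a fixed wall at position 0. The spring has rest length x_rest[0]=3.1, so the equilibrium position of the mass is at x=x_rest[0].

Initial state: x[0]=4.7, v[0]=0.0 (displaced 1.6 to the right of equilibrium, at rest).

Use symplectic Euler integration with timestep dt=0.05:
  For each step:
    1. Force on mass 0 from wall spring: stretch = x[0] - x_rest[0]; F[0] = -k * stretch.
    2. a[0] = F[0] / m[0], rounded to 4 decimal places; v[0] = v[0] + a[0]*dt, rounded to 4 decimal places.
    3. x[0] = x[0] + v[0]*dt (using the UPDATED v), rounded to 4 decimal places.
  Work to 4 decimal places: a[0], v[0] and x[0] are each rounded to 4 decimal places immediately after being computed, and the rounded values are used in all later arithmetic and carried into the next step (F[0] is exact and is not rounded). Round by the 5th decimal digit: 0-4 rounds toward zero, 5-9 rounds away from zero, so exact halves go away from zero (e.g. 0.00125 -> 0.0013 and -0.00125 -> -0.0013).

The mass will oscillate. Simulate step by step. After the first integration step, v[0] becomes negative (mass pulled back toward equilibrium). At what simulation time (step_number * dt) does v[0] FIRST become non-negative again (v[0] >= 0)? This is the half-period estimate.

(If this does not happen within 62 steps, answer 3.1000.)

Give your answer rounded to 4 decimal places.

Step 0: x=[4.7000] v=[0.0000]
Step 1: x=[4.6976] v=[-0.0489]
Step 2: x=[4.6927] v=[-0.0977]
Step 3: x=[4.6854] v=[-0.1464]
Step 4: x=[4.6757] v=[-0.1948]
Step 5: x=[4.6636] v=[-0.2429]
Step 6: x=[4.6491] v=[-0.2907]
Step 7: x=[4.6322] v=[-0.3380]
Step 8: x=[4.6130] v=[-0.3848]
Step 9: x=[4.5915] v=[-0.4310]
Step 10: x=[4.5677] v=[-0.4766]
Step 11: x=[4.5416] v=[-0.5214]
Step 12: x=[4.5133] v=[-0.5655]
Step 13: x=[4.4829] v=[-0.6087]
Step 14: x=[4.4504] v=[-0.6510]
Step 15: x=[4.4158] v=[-0.6923]
Step 16: x=[4.3792] v=[-0.7325]
Step 17: x=[4.3406] v=[-0.7716]
Step 18: x=[4.3001] v=[-0.8095]
Step 19: x=[4.2578] v=[-0.8462]
Step 20: x=[4.2137] v=[-0.8816]
Step 21: x=[4.1679] v=[-0.9156]
Step 22: x=[4.1205] v=[-0.9482]
Step 23: x=[4.0715] v=[-0.9794]
Step 24: x=[4.0210] v=[-1.0091]
Step 25: x=[3.9691] v=[-1.0372]
Step 26: x=[3.9159] v=[-1.0638]
Step 27: x=[3.8615] v=[-1.0887]
Step 28: x=[3.8059] v=[-1.1120]
Step 29: x=[3.7492] v=[-1.1336]
Step 30: x=[3.6915] v=[-1.1534]
Step 31: x=[3.6329] v=[-1.1715]
Step 32: x=[3.5735] v=[-1.1878]
Step 33: x=[3.5134] v=[-1.2023]
Step 34: x=[3.4527] v=[-1.2149]
Step 35: x=[3.3914] v=[-1.2257]
Step 36: x=[3.3297] v=[-1.2346]
Step 37: x=[3.2676] v=[-1.2416]
Step 38: x=[3.2053] v=[-1.2467]
Step 39: x=[3.1428] v=[-1.2499]
Step 40: x=[3.0802] v=[-1.2512]
Step 41: x=[3.0177] v=[-1.2506]
Step 42: x=[2.9553] v=[-1.2481]
Step 43: x=[2.8931] v=[-1.2437]
Step 44: x=[2.8312] v=[-1.2374]
Step 45: x=[2.7697] v=[-1.2292]
Step 46: x=[2.7087] v=[-1.2191]
Step 47: x=[2.6483] v=[-1.2071]
Step 48: x=[2.5886] v=[-1.1933]
Step 49: x=[2.5297] v=[-1.1777]
Step 50: x=[2.4717] v=[-1.1603]
Step 51: x=[2.4146] v=[-1.1411]
Step 52: x=[2.3586] v=[-1.1202]
Step 53: x=[2.3037] v=[-1.0975]
Step 54: x=[2.2500] v=[-1.0732]
Step 55: x=[2.1976] v=[-1.0472]
Step 56: x=[2.1466] v=[-1.0196]
Step 57: x=[2.0971] v=[-0.9905]
Step 58: x=[2.0491] v=[-0.9599]
Step 59: x=[2.0027] v=[-0.9278]
Step 60: x=[1.9580] v=[-0.8943]
Step 61: x=[1.9150] v=[-0.8594]
Step 62: x=[1.8738] v=[-0.8232]
v[0] did not become non-negative within 62 steps; using fallback time=3.1000

Answer: 3.1000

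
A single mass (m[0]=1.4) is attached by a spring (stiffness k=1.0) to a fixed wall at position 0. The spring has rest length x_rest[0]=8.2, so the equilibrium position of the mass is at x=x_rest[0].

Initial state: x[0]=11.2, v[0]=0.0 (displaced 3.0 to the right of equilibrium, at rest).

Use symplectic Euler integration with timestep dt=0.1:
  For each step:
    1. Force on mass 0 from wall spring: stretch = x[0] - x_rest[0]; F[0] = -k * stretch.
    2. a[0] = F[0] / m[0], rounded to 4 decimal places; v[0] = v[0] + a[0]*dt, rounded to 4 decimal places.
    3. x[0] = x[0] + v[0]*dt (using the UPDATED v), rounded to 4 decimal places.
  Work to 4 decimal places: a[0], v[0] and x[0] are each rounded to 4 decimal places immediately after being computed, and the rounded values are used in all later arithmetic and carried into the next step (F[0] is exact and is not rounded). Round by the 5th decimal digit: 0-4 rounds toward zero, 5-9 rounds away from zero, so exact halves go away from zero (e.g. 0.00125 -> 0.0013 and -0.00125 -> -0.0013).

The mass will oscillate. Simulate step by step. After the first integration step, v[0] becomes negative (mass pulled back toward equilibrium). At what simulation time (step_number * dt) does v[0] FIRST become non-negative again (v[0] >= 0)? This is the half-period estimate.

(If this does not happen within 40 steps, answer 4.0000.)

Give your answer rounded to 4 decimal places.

Step 0: x=[11.2000] v=[0.0000]
Step 1: x=[11.1786] v=[-0.2143]
Step 2: x=[11.1359] v=[-0.4271]
Step 3: x=[11.0722] v=[-0.6368]
Step 4: x=[10.9880] v=[-0.8420]
Step 5: x=[10.8839] v=[-1.0411]
Step 6: x=[10.7606] v=[-1.2328]
Step 7: x=[10.6190] v=[-1.4157]
Step 8: x=[10.4602] v=[-1.5885]
Step 9: x=[10.2852] v=[-1.7499]
Step 10: x=[10.0953] v=[-1.8988]
Step 11: x=[9.8919] v=[-2.0342]
Step 12: x=[9.6764] v=[-2.1551]
Step 13: x=[9.4503] v=[-2.2606]
Step 14: x=[9.2153] v=[-2.3499]
Step 15: x=[8.9731] v=[-2.4224]
Step 16: x=[8.7253] v=[-2.4776]
Step 17: x=[8.4738] v=[-2.5151]
Step 18: x=[8.2203] v=[-2.5347]
Step 19: x=[7.9667] v=[-2.5362]
Step 20: x=[7.7148] v=[-2.5195]
Step 21: x=[7.4663] v=[-2.4848]
Step 22: x=[7.2231] v=[-2.4324]
Step 23: x=[6.9868] v=[-2.3626]
Step 24: x=[6.7592] v=[-2.2759]
Step 25: x=[6.5419] v=[-2.1730]
Step 26: x=[6.3364] v=[-2.0546]
Step 27: x=[6.1443] v=[-1.9215]
Step 28: x=[5.9668] v=[-1.7747]
Step 29: x=[5.8053] v=[-1.6152]
Step 30: x=[5.6609] v=[-1.4442]
Step 31: x=[5.5346] v=[-1.2628]
Step 32: x=[5.4274] v=[-1.0724]
Step 33: x=[5.3400] v=[-0.8744]
Step 34: x=[5.2730] v=[-0.6701]
Step 35: x=[5.2269] v=[-0.4610]
Step 36: x=[5.2020] v=[-0.2486]
Step 37: x=[5.1986] v=[-0.0345]
Step 38: x=[5.2166] v=[0.1799]
First v>=0 after going negative at step 38, time=3.8000

Answer: 3.8000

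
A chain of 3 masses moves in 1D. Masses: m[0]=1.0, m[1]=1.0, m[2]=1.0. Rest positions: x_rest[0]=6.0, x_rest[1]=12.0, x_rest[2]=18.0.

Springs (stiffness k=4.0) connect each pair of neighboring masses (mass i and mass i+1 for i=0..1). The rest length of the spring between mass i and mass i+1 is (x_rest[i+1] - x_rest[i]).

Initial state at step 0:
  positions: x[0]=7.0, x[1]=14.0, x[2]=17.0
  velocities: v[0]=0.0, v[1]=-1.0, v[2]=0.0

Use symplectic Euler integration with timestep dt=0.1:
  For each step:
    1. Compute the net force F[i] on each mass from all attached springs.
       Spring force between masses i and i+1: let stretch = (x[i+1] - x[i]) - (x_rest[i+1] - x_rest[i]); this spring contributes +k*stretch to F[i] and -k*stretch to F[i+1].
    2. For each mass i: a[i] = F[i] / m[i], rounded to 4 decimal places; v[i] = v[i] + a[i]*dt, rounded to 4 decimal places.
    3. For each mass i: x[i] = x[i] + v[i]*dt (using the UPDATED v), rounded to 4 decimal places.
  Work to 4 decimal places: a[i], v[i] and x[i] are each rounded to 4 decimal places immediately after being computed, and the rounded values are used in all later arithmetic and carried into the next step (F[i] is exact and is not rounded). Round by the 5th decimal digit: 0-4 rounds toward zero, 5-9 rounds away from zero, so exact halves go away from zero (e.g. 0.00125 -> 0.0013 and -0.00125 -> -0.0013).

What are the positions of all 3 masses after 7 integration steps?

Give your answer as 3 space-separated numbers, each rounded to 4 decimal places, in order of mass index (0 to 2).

Step 0: x=[7.0000 14.0000 17.0000] v=[0.0000 -1.0000 0.0000]
Step 1: x=[7.0400 13.7400 17.1200] v=[0.4000 -2.6000 1.2000]
Step 2: x=[7.1080 13.3472 17.3448] v=[0.6800 -3.9280 2.2480]
Step 3: x=[7.1856 12.8647 17.6497] v=[0.7757 -4.8246 3.0490]
Step 4: x=[7.2503 12.3465 18.0032] v=[0.6473 -5.1822 3.5350]
Step 5: x=[7.2789 11.8507 18.3704] v=[0.2858 -4.9580 3.6723]
Step 6: x=[7.2504 11.4328 18.7168] v=[-0.2855 -4.1788 3.4644]
Step 7: x=[7.1492 11.1390 19.0119] v=[-1.0125 -2.9382 2.9508]

Answer: 7.1492 11.1390 19.0119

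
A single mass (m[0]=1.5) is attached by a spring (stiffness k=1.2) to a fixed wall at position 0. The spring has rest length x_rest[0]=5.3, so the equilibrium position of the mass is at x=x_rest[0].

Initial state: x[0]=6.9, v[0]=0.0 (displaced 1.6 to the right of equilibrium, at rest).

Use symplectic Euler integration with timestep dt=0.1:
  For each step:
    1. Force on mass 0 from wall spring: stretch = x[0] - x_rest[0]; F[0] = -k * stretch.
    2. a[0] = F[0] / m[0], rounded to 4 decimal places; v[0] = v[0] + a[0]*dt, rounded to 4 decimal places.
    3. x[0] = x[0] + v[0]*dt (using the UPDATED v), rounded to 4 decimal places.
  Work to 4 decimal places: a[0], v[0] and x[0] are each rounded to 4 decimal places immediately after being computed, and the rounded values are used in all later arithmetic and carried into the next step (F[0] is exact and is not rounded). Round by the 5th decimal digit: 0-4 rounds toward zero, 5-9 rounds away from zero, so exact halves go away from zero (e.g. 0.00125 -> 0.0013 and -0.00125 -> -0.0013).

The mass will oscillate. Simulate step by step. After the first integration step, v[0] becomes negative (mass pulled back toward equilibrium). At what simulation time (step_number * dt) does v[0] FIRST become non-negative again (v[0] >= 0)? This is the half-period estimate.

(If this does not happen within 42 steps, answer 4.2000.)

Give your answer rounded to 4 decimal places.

Step 0: x=[6.9000] v=[0.0000]
Step 1: x=[6.8872] v=[-0.1280]
Step 2: x=[6.8617] v=[-0.2550]
Step 3: x=[6.8237] v=[-0.3799]
Step 4: x=[6.7735] v=[-0.5018]
Step 5: x=[6.7115] v=[-0.6197]
Step 6: x=[6.6382] v=[-0.7326]
Step 7: x=[6.5542] v=[-0.8397]
Step 8: x=[6.4602] v=[-0.9400]
Step 9: x=[6.3569] v=[-1.0328]
Step 10: x=[6.2452] v=[-1.1174]
Step 11: x=[6.1259] v=[-1.1930]
Step 12: x=[6.0000] v=[-1.2591]
Step 13: x=[5.8685] v=[-1.3151]
Step 14: x=[5.7324] v=[-1.3606]
Step 15: x=[5.5929] v=[-1.3952]
Step 16: x=[5.4510] v=[-1.4186]
Step 17: x=[5.3079] v=[-1.4307]
Step 18: x=[5.1648] v=[-1.4313]
Step 19: x=[5.0228] v=[-1.4205]
Step 20: x=[4.8830] v=[-1.3983]
Step 21: x=[4.7465] v=[-1.3649]
Step 22: x=[4.6144] v=[-1.3206]
Step 23: x=[4.4878] v=[-1.2658]
Step 24: x=[4.3677] v=[-1.2008]
Step 25: x=[4.2551] v=[-1.1262]
Step 26: x=[4.1508] v=[-1.0426]
Step 27: x=[4.0557] v=[-0.9507]
Step 28: x=[3.9706] v=[-0.8512]
Step 29: x=[3.8961] v=[-0.7449]
Step 30: x=[3.8328] v=[-0.6326]
Step 31: x=[3.7813] v=[-0.5152]
Step 32: x=[3.7419] v=[-0.3937]
Step 33: x=[3.7150] v=[-0.2691]
Step 34: x=[3.7008] v=[-0.1423]
Step 35: x=[3.6994] v=[-0.0144]
Step 36: x=[3.7108] v=[0.1137]
First v>=0 after going negative at step 36, time=3.6000

Answer: 3.6000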